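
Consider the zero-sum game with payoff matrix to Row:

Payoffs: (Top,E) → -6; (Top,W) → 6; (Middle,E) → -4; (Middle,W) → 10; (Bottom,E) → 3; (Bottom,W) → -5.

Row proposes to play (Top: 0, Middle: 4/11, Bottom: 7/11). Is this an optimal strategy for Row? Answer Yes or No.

Against E this mix gives (4/11)·(-4) + (7/11)·3 = 5/11.
Against W this mix gives (4/11)·10 + (7/11)·(-5) = 5/11.
All of Column's active replies (E, W) yield 5/11, and no column does worse for Row. The mix makes Column indifferent and guarantees 5/11, so it is optimal.

Yes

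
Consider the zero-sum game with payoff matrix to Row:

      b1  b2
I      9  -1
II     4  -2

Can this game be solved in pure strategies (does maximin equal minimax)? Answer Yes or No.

Row minima: I → -1, II → -2; maximin = -1.
Column maxima: b1 → 9, b2 → -1; minimax = -1.
maximin = minimax = -1, so a saddle point exists.

Yes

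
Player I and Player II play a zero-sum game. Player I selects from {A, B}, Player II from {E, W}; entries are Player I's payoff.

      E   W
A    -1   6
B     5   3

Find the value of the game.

11/3

Row minima: A → -1, B → 3; maximin = 3.
Column maxima: E → 5, W → 6; minimax = 5.
3 ≠ 5, so there is no saddle point; optimal play is mixed.
Let Player I play A with probability p. Expected payoff against E: (-1)p + 5(1−p) = −6p + 5; against W: 6p + 3(1−p) = 3p + 3.
Setting these equal: −6p + 5 = 3p + 3 ⇒ −9p = -2 ⇒ p = 2/9, and the value is (-6)·(2/9) + 5 = 11/3.
For Player II: with q = P(E), equating A's and B's payoffs gives −7q + 6 = 2q + 3 ⇒ q = 1/3.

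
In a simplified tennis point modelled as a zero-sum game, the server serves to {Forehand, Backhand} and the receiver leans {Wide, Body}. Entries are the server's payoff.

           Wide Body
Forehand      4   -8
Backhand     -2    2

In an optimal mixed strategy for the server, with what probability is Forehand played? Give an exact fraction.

Row minima: Forehand → -8, Backhand → -2; maximin = -2.
Column maxima: Wide → 4, Body → 2; minimax = 2.
-2 ≠ 2, so there is no saddle point; optimal play is mixed.
Let the server play Forehand with probability p. Expected payoff against Wide: 4p + (-2)(1−p) = 6p − 2; against Body: (-8)p + 2(1−p) = −10p + 2.
Setting these equal: 6p − 2 = −10p + 2 ⇒ 16p = 4 ⇒ p = 1/4, and the value is (6)·(1/4) − 2 = -1/2.
For the receiver: with q = P(Wide), equating Forehand's and Backhand's payoffs gives 12q − 8 = −4q + 2 ⇒ q = 5/8.

1/4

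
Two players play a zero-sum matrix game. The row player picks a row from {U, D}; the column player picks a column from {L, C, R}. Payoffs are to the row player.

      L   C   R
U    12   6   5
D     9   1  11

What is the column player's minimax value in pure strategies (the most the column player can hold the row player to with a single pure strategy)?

6

Column maxima: L → 12, C → 6, R → 11.
The smallest of these is 6.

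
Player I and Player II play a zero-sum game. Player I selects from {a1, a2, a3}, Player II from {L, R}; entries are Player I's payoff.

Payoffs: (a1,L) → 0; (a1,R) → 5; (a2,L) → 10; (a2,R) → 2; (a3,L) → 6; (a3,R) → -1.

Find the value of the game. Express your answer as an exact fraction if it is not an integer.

50/13

Row minima: a1 → 0, a2 → 2, a3 → -1; maximin = 2.
Column maxima: L → 10, R → 5; minimax = 5.
2 ≠ 5, so there is no saddle point; optimal play is mixed.
a3 is strictly dominated by a2, so Player I never plays it.
On the remaining 2×2 (a1, a2 vs L, R):
Let Player I play a1 with probability p. Expected payoff against L: 0p + 10(1−p) = −10p + 10; against R: 5p + 2(1−p) = 3p + 2.
Setting these equal: −10p + 10 = 3p + 2 ⇒ −13p = -8 ⇒ p = 8/13, and the value is (-10)·(8/13) + 10 = 50/13.
For Player II: with q = P(L), equating a1's and a2's payoffs gives −5q + 5 = 8q + 2 ⇒ q = 3/13.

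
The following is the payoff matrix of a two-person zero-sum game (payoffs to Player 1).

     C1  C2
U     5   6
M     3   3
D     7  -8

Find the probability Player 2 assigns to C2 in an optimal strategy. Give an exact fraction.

Row minima: U → 5, M → 3, D → -8; maximin = 5.
Column maxima: C1 → 7, C2 → 6; minimax = 6.
5 ≠ 6, so there is no saddle point; optimal play is mixed.
M is strictly dominated by U, so Player 1 never plays it.
On the remaining 2×2 (U, D vs C1, C2):
Let Player 1 play U with probability p. Expected payoff against C1: 5p + 7(1−p) = −2p + 7; against C2: 6p + (-8)(1−p) = 14p − 8.
Setting these equal: −2p + 7 = 14p − 8 ⇒ −16p = -15 ⇒ p = 15/16, and the value is (-2)·(15/16) + 7 = 41/8.
For Player 2: with q = P(C1), equating U's and D's payoffs gives −q + 6 = 15q − 8 ⇒ q = 7/8.

1/8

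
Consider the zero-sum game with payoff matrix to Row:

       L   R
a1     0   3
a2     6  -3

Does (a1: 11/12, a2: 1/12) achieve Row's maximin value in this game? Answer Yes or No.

Against L this mix gives (11/12)·0 + (1/12)·6 = 1/2.
Against R this mix gives (11/12)·3 + (1/12)·(-3) = 5/2.
Column will play L, holding Row to 1/2. Shifting weight toward the row that does better against L would raise this floor (the equalizing mix achieves 3/2 against both L and R), so the proposed strategy is not optimal.

No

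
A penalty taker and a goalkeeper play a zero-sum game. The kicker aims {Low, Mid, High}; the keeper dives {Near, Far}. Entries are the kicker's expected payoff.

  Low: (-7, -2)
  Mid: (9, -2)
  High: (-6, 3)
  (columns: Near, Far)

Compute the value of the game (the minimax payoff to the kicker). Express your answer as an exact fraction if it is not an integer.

Row minima: Low → -7, Mid → -2, High → -6; maximin = -2.
Column maxima: Near → 9, Far → 3; minimax = 3.
-2 ≠ 3, so there is no saddle point; optimal play is mixed.
Low is strictly dominated by High, so the kicker never plays it.
On the remaining 2×2 (Mid, High vs Near, Far):
Let the kicker play Mid with probability p. Expected payoff against Near: 9p + (-6)(1−p) = 15p − 6; against Far: (-2)p + 3(1−p) = −5p + 3.
Setting these equal: 15p − 6 = −5p + 3 ⇒ 20p = 9 ⇒ p = 9/20, and the value is (15)·(9/20) − 6 = 3/4.
For the keeper: with q = P(Near), equating Mid's and High's payoffs gives 11q − 2 = −9q + 3 ⇒ q = 1/4.

3/4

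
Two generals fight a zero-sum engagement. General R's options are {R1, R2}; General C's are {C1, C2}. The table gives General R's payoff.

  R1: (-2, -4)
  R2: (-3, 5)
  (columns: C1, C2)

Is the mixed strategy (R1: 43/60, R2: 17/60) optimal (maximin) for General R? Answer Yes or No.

Against C1 this mix gives (43/60)·(-2) + (17/60)·(-3) = -137/60.
Against C2 this mix gives (43/60)·(-4) + (17/60)·5 = -29/20.
General C will play C1, holding General R to -137/60. Shifting weight toward the row that does better against C1 would raise this floor (the equalizing mix achieves -11/5 against both C1 and C2), so the proposed strategy is not optimal.

No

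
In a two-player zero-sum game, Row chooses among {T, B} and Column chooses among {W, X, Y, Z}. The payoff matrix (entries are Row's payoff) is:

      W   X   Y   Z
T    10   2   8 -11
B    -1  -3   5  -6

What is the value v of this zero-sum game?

-6

Row minima: T → -11, B → -6; maximin = -6.
Column maxima: W → 10, X → 2, Y → 8, Z → -6; minimax = -6.
Since maximin = minimax = -6, there is a saddle point and the value is -6.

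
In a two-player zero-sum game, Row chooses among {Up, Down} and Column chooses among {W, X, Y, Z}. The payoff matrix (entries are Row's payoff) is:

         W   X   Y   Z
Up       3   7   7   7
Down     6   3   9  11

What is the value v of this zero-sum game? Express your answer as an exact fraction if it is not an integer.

Row minima: Up → 3, Down → 3; maximin = 3.
Column maxima: W → 6, X → 7, Y → 9, Z → 11; minimax = 6.
3 ≠ 6, so there is no saddle point; optimal play is mixed.
Y is strictly dominated by W (it gives Row strictly more in every row), so Column never plays it.
Z is strictly dominated by W (it gives Row strictly more in every row), so Column never plays it.
On the remaining 2×2 (Up, Down vs W, X):
Let Row play Up with probability p. Expected payoff against W: 3p + 6(1−p) = −3p + 6; against X: 7p + 3(1−p) = 4p + 3.
Setting these equal: −3p + 6 = 4p + 3 ⇒ −7p = -3 ⇒ p = 3/7, and the value is (-3)·(3/7) + 6 = 33/7.
For Column: with q = P(W), equating Up's and Down's payoffs gives −4q + 7 = 3q + 3 ⇒ q = 4/7.

33/7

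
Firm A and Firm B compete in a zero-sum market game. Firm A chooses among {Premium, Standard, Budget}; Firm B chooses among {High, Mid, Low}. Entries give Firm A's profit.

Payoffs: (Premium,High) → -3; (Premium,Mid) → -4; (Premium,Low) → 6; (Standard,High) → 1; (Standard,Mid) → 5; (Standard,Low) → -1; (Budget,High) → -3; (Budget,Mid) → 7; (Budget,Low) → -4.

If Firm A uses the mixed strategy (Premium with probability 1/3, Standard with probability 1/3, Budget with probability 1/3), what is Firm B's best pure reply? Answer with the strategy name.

If Firm B plays High, Firm A's expected payoff is (1/3)·(-3) + (1/3)·1 + (1/3)·(-3) = -5/3.
If Firm B plays Mid, Firm A's expected payoff is (1/3)·(-4) + (1/3)·5 + (1/3)·7 = 8/3.
If Firm B plays Low, Firm A's expected payoff is (1/3)·6 + (1/3)·(-1) + (1/3)·(-4) = 1/3.
Firm B minimizes Firm A's payoff; the smallest is -5/3, so the best response is High.

High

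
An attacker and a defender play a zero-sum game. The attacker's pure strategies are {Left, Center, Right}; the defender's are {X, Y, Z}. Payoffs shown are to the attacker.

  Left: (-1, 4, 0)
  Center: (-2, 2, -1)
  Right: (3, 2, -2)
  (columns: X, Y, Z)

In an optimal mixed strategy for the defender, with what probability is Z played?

2/3

Row minima: Left → -1, Center → -2, Right → -2; maximin = -1.
Column maxima: X → 3, Y → 4, Z → 0; minimax = 0.
-1 ≠ 0, so there is no saddle point; optimal play is mixed.
Center is strictly dominated by Left, so the attacker never plays it.
Y is strictly dominated by Z (it gives the attacker strictly more in every row), so the defender never plays it.
On the remaining 2×2 (Left, Right vs X, Z):
Let the attacker play Left with probability p. Expected payoff against X: (-1)p + 3(1−p) = −4p + 3; against Z: 0p + (-2)(1−p) = 2p − 2.
Setting these equal: −4p + 3 = 2p − 2 ⇒ −6p = -5 ⇒ p = 5/6, and the value is (-4)·(5/6) + 3 = -1/3.
For the defender: with q = P(X), equating Left's and Right's payoffs gives −q = 5q − 2 ⇒ q = 1/3.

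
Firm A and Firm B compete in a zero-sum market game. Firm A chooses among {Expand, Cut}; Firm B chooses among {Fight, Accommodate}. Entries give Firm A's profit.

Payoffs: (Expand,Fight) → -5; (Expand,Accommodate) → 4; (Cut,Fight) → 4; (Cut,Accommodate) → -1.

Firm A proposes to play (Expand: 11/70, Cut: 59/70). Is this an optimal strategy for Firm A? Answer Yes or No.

Against Fight this mix gives (11/70)·(-5) + (59/70)·4 = 181/70.
Against Accommodate this mix gives (11/70)·4 + (59/70)·(-1) = -3/14.
Firm B will play Accommodate, holding Firm A to -3/14. Shifting weight toward the row that does better against Accommodate would raise this floor (the equalizing mix achieves 11/14 against both Accommodate and Fight), so the proposed strategy is not optimal.

No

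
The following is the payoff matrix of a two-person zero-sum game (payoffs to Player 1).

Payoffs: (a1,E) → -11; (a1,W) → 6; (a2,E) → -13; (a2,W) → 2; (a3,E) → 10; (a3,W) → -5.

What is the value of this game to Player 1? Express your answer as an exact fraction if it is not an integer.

5/32

Row minima: a1 → -11, a2 → -13, a3 → -5; maximin = -5.
Column maxima: E → 10, W → 6; minimax = 6.
-5 ≠ 6, so there is no saddle point; optimal play is mixed.
a2 is strictly dominated by a1, so Player 1 never plays it.
On the remaining 2×2 (a1, a3 vs E, W):
Let Player 1 play a1 with probability p. Expected payoff against E: (-11)p + 10(1−p) = −21p + 10; against W: 6p + (-5)(1−p) = 11p − 5.
Setting these equal: −21p + 10 = 11p − 5 ⇒ −32p = -15 ⇒ p = 15/32, and the value is (-21)·(15/32) + 10 = 5/32.
For Player 2: with q = P(E), equating a1's and a3's payoffs gives −17q + 6 = 15q − 5 ⇒ q = 11/32.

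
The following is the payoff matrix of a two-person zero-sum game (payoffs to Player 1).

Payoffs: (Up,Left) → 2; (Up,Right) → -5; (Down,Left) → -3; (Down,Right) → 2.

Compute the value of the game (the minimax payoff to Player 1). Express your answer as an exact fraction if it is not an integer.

-11/12

Row minima: Up → -5, Down → -3; maximin = -3.
Column maxima: Left → 2, Right → 2; minimax = 2.
-3 ≠ 2, so there is no saddle point; optimal play is mixed.
Let Player 1 play Up with probability p. Expected payoff against Left: 2p + (-3)(1−p) = 5p − 3; against Right: (-5)p + 2(1−p) = −7p + 2.
Setting these equal: 5p − 3 = −7p + 2 ⇒ 12p = 5 ⇒ p = 5/12, and the value is (5)·(5/12) − 3 = -11/12.
For Player 2: with q = P(Left), equating Up's and Down's payoffs gives 7q − 5 = −5q + 2 ⇒ q = 7/12.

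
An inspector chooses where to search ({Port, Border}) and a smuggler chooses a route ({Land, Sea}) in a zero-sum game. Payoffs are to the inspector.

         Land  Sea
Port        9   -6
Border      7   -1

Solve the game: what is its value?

Row minima: Port → -6, Border → -1; maximin = -1.
Column maxima: Land → 9, Sea → -1; minimax = -1.
Since maximin = minimax = -1, there is a saddle point and the value is -1.

-1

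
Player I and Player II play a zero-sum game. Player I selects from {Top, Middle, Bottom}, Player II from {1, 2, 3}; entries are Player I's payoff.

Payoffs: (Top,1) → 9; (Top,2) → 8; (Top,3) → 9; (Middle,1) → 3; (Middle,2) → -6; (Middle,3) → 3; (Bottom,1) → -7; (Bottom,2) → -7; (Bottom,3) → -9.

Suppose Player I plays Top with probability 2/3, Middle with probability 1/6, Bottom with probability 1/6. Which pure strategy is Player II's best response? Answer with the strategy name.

2

If Player II plays 1, Player I's expected payoff is (2/3)·9 + (1/6)·3 + (1/6)·(-7) = 16/3.
If Player II plays 2, Player I's expected payoff is (2/3)·8 + (1/6)·(-6) + (1/6)·(-7) = 19/6.
If Player II plays 3, Player I's expected payoff is (2/3)·9 + (1/6)·3 + (1/6)·(-9) = 5.
Player II minimizes Player I's payoff; the smallest is 19/6, so the best response is 2.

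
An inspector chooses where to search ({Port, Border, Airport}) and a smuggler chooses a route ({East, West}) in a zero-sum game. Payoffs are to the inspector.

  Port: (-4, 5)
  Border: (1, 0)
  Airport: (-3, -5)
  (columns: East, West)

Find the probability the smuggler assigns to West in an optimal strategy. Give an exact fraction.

1/2

Row minima: Port → -4, Border → 0, Airport → -5; maximin = 0.
Column maxima: East → 1, West → 5; minimax = 1.
0 ≠ 1, so there is no saddle point; optimal play is mixed.
Airport is strictly dominated by Border, so the inspector never plays it.
On the remaining 2×2 (Port, Border vs East, West):
Let the inspector play Port with probability p. Expected payoff against East: (-4)p + 1(1−p) = −5p + 1; against West: 5p + 0(1−p) = 5p.
Setting these equal: −5p + 1 = 5p ⇒ −10p = -1 ⇒ p = 1/10, and the value is (-5)·(1/10) + 1 = 1/2.
For the smuggler: with q = P(East), equating Port's and Border's payoffs gives −9q + 5 = q ⇒ q = 1/2.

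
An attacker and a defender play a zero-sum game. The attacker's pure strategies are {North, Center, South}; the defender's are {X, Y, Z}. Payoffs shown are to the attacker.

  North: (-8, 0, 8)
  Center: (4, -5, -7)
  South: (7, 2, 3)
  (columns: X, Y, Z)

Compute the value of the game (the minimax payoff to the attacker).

Row minima: North → -8, Center → -7, South → 2; maximin = 2.
Column maxima: X → 7, Y → 2, Z → 8; minimax = 2.
Since maximin = minimax = 2, there is a saddle point and the value is 2.

2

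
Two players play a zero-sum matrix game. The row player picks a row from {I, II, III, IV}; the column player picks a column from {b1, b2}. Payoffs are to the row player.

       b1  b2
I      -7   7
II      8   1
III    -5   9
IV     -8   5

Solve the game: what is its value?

Row minima: I → -7, II → 1, III → -5, IV → -8; maximin = 1.
Column maxima: b1 → 8, b2 → 9; minimax = 8.
1 ≠ 8, so there is no saddle point; optimal play is mixed.
I is strictly dominated by III, so the row player never plays it.
IV is strictly dominated by III, so the row player never plays it.
On the remaining 2×2 (II, III vs b1, b2):
Let the row player play II with probability p. Expected payoff against b1: 8p + (-5)(1−p) = 13p − 5; against b2: 1p + 9(1−p) = −8p + 9.
Setting these equal: 13p − 5 = −8p + 9 ⇒ 21p = 14 ⇒ p = 2/3, and the value is (13)·(2/3) − 5 = 11/3.
For the column player: with q = P(b1), equating II's and III's payoffs gives 7q + 1 = −14q + 9 ⇒ q = 8/21.

11/3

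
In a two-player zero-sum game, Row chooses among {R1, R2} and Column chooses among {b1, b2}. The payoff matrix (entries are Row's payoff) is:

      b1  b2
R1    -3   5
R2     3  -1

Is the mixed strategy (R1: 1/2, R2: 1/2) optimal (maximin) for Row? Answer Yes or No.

Against b1 this mix gives (1/2)·(-3) + (1/2)·3 = 0.
Against b2 this mix gives (1/2)·5 + (1/2)·(-1) = 2.
Column will play b1, holding Row to 0. Shifting weight toward the row that does better against b1 would raise this floor (the equalizing mix achieves 1 against both b1 and b2), so the proposed strategy is not optimal.

No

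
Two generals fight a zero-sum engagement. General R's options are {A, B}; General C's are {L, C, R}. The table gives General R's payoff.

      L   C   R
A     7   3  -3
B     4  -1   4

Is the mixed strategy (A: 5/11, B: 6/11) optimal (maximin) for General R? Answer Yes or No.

Yes

Against L this mix gives (5/11)·7 + (6/11)·4 = 59/11.
Against C this mix gives (5/11)·3 + (6/11)·(-1) = 9/11.
Against R this mix gives (5/11)·(-3) + (6/11)·4 = 9/11.
All of General C's active replies (C, R) yield 9/11, and no column does worse for General R. The mix makes General C indifferent and guarantees 9/11, so it is optimal.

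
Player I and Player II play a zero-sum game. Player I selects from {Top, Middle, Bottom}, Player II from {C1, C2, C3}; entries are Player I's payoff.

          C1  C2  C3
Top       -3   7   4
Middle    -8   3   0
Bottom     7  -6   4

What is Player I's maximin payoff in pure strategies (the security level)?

-3

Row minima: Top → -3, Middle → -8, Bottom → -6.
The best of these is -3.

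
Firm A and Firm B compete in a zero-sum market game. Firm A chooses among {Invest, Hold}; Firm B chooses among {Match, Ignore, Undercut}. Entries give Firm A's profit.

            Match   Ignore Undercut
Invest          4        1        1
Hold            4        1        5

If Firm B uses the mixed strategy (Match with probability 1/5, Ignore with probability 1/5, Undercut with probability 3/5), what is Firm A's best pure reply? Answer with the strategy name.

Hold

Expected payoff of Invest: (1/5)·4 + (1/5)·1 + (3/5)·1 = 8/5.
Expected payoff of Hold: (1/5)·4 + (1/5)·1 + (3/5)·5 = 4.
The largest is 4, so Firm A's best response is Hold.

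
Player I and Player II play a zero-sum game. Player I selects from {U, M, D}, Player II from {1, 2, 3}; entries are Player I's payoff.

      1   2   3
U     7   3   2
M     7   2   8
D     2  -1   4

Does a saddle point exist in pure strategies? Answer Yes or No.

No

Row minima: U → 2, M → 2, D → -1; maximin = 2.
Column maxima: 1 → 7, 2 → 3, 3 → 8; minimax = 3.
2 ≠ 3, so no pure-strategy equilibrium exists.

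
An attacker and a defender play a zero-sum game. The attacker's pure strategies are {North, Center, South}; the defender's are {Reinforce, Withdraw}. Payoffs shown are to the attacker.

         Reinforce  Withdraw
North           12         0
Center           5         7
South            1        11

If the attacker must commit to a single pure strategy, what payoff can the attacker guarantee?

5

Row minima: North → 0, Center → 5, South → 1.
The best of these is 5.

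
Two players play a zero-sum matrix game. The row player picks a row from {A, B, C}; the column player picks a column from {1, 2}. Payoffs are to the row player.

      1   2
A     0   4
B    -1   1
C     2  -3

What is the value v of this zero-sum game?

8/9

Row minima: A → 0, B → -1, C → -3; maximin = 0.
Column maxima: 1 → 2, 2 → 4; minimax = 2.
0 ≠ 2, so there is no saddle point; optimal play is mixed.
B is strictly dominated by A, so the row player never plays it.
On the remaining 2×2 (A, C vs 1, 2):
Let the row player play A with probability p. Expected payoff against 1: 0p + 2(1−p) = −2p + 2; against 2: 4p + (-3)(1−p) = 7p − 3.
Setting these equal: −2p + 2 = 7p − 3 ⇒ −9p = -5 ⇒ p = 5/9, and the value is (-2)·(5/9) + 2 = 8/9.
For the column player: with q = P(1), equating A's and C's payoffs gives −4q + 4 = 5q − 3 ⇒ q = 7/9.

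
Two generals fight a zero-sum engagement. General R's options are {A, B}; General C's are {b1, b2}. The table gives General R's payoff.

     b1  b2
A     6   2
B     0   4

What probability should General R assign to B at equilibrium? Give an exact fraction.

Row minima: A → 2, B → 0; maximin = 2.
Column maxima: b1 → 6, b2 → 4; minimax = 4.
2 ≠ 4, so there is no saddle point; optimal play is mixed.
Let General R play A with probability p. Expected payoff against b1: 6p + 0(1−p) = 6p; against b2: 2p + 4(1−p) = −2p + 4.
Setting these equal: 6p = −2p + 4 ⇒ 8p = 4 ⇒ p = 1/2, and the value is (6)·(1/2) = 3.
For General C: with q = P(b1), equating A's and B's payoffs gives 4q + 2 = −4q + 4 ⇒ q = 1/4.

1/2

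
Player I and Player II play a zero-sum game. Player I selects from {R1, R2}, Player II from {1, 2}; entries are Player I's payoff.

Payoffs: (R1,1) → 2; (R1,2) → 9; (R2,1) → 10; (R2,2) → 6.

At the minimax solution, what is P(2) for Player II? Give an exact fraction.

8/11

Row minima: R1 → 2, R2 → 6; maximin = 6.
Column maxima: 1 → 10, 2 → 9; minimax = 9.
6 ≠ 9, so there is no saddle point; optimal play is mixed.
Let Player I play R1 with probability p. Expected payoff against 1: 2p + 10(1−p) = −8p + 10; against 2: 9p + 6(1−p) = 3p + 6.
Setting these equal: −8p + 10 = 3p + 6 ⇒ −11p = -4 ⇒ p = 4/11, and the value is (-8)·(4/11) + 10 = 78/11.
For Player II: with q = P(1), equating R1's and R2's payoffs gives −7q + 9 = 4q + 6 ⇒ q = 3/11.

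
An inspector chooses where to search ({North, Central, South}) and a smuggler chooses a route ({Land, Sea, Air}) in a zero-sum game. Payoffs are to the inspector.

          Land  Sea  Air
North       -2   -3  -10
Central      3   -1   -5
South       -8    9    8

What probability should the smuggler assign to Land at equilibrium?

Row minima: North → -10, Central → -5, South → -8; maximin = -5.
Column maxima: Land → 3, Sea → 9, Air → 8; minimax = 3.
-5 ≠ 3, so there is no saddle point; optimal play is mixed.
North is strictly dominated by Central, so the inspector never plays it.
Sea is strictly dominated by Air (it gives the inspector strictly more in every row), so the smuggler never plays it.
On the remaining 2×2 (Central, South vs Land, Air):
Let the inspector play Central with probability p. Expected payoff against Land: 3p + (-8)(1−p) = 11p − 8; against Air: (-5)p + 8(1−p) = −13p + 8.
Setting these equal: 11p − 8 = −13p + 8 ⇒ 24p = 16 ⇒ p = 2/3, and the value is (11)·(2/3) − 8 = -2/3.
For the smuggler: with q = P(Land), equating Central's and South's payoffs gives 8q − 5 = −16q + 8 ⇒ q = 13/24.

13/24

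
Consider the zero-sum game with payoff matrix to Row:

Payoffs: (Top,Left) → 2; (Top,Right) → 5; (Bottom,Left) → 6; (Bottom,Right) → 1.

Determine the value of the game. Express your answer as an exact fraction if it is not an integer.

7/2

Row minima: Top → 2, Bottom → 1; maximin = 2.
Column maxima: Left → 6, Right → 5; minimax = 5.
2 ≠ 5, so there is no saddle point; optimal play is mixed.
Let Row play Top with probability p. Expected payoff against Left: 2p + 6(1−p) = −4p + 6; against Right: 5p + 1(1−p) = 4p + 1.
Setting these equal: −4p + 6 = 4p + 1 ⇒ −8p = -5 ⇒ p = 5/8, and the value is (-4)·(5/8) + 6 = 7/2.
For Column: with q = P(Left), equating Top's and Bottom's payoffs gives −3q + 5 = 5q + 1 ⇒ q = 1/2.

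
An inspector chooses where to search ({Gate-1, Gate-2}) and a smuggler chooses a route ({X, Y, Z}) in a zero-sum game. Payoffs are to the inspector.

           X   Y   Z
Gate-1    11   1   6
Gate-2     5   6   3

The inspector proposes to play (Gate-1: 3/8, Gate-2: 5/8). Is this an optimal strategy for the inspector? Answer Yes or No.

Yes

Against X this mix gives (3/8)·11 + (5/8)·5 = 29/4.
Against Y this mix gives (3/8)·1 + (5/8)·6 = 33/8.
Against Z this mix gives (3/8)·6 + (5/8)·3 = 33/8.
All of the smuggler's active replies (Y, Z) yield 33/8, and no column does worse for the inspector. The mix makes the smuggler indifferent and guarantees 33/8, so it is optimal.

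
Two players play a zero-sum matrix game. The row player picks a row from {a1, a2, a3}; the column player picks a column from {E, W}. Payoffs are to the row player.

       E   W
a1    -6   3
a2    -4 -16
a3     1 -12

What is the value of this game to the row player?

Row minima: a1 → -6, a2 → -16, a3 → -12; maximin = -6.
Column maxima: E → 1, W → 3; minimax = 1.
-6 ≠ 1, so there is no saddle point; optimal play is mixed.
a2 is strictly dominated by a3, so the row player never plays it.
On the remaining 2×2 (a1, a3 vs E, W):
Let the row player play a1 with probability p. Expected payoff against E: (-6)p + 1(1−p) = −7p + 1; against W: 3p + (-12)(1−p) = 15p − 12.
Setting these equal: −7p + 1 = 15p − 12 ⇒ −22p = -13 ⇒ p = 13/22, and the value is (-7)·(13/22) + 1 = -69/22.
For the column player: with q = P(E), equating a1's and a3's payoffs gives −9q + 3 = 13q − 12 ⇒ q = 15/22.

-69/22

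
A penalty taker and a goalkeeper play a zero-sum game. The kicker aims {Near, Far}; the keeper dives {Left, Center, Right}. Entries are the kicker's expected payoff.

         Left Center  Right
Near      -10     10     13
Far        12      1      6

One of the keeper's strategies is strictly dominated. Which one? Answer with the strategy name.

Center holds the kicker's payoff strictly below Right in every row: 10 < 13, 1 < 6.
So Right is strictly dominated for the keeper.

Right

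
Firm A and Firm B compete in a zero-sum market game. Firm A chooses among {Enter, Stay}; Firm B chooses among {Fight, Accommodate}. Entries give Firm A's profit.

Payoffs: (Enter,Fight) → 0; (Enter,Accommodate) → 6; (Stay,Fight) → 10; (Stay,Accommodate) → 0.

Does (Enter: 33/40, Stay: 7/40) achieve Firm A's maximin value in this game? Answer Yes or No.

No

Against Fight this mix gives (33/40)·0 + (7/40)·10 = 7/4.
Against Accommodate this mix gives (33/40)·6 + (7/40)·0 = 99/20.
Firm B will play Fight, holding Firm A to 7/4. Shifting weight toward the row that does better against Fight would raise this floor (the equalizing mix achieves 15/4 against both Fight and Accommodate), so the proposed strategy is not optimal.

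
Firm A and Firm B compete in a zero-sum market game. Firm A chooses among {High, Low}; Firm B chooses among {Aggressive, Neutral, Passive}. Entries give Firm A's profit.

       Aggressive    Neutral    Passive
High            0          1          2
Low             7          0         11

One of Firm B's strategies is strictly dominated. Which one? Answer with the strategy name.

Aggressive holds Firm A's payoff strictly below Passive in every row: 0 < 2, 7 < 11.
So Passive is strictly dominated for Firm B.

Passive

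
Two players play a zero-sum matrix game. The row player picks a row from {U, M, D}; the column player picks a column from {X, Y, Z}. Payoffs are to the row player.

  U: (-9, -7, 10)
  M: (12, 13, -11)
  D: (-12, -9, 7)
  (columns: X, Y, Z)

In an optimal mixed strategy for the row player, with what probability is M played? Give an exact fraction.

19/42

Row minima: U → -9, M → -11, D → -12; maximin = -9.
Column maxima: X → 12, Y → 13, Z → 10; minimax = 10.
-9 ≠ 10, so there is no saddle point; optimal play is mixed.
D is strictly dominated by U, so the row player never plays it.
Y is strictly dominated by X (it gives the row player strictly more in every row), so the column player never plays it.
On the remaining 2×2 (U, M vs X, Z):
Let the row player play U with probability p. Expected payoff against X: (-9)p + 12(1−p) = −21p + 12; against Z: 10p + (-11)(1−p) = 21p − 11.
Setting these equal: −21p + 12 = 21p − 11 ⇒ −42p = -23 ⇒ p = 23/42, and the value is (-21)·(23/42) + 12 = 1/2.
For the column player: with q = P(X), equating U's and M's payoffs gives −19q + 10 = 23q − 11 ⇒ q = 1/2.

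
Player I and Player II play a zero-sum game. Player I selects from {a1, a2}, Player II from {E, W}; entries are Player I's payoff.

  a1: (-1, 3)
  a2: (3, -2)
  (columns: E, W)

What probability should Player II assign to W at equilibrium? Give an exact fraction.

4/9

Row minima: a1 → -1, a2 → -2; maximin = -1.
Column maxima: E → 3, W → 3; minimax = 3.
-1 ≠ 3, so there is no saddle point; optimal play is mixed.
Let Player I play a1 with probability p. Expected payoff against E: (-1)p + 3(1−p) = −4p + 3; against W: 3p + (-2)(1−p) = 5p − 2.
Setting these equal: −4p + 3 = 5p − 2 ⇒ −9p = -5 ⇒ p = 5/9, and the value is (-4)·(5/9) + 3 = 7/9.
For Player II: with q = P(E), equating a1's and a2's payoffs gives −4q + 3 = 5q − 2 ⇒ q = 5/9.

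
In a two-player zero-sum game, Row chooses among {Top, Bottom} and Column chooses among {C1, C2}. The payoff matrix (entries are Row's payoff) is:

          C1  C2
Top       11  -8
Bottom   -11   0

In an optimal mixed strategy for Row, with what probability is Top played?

Row minima: Top → -8, Bottom → -11; maximin = -8.
Column maxima: C1 → 11, C2 → 0; minimax = 0.
-8 ≠ 0, so there is no saddle point; optimal play is mixed.
Let Row play Top with probability p. Expected payoff against C1: 11p + (-11)(1−p) = 22p − 11; against C2: (-8)p + 0(1−p) = −8p.
Setting these equal: 22p − 11 = −8p ⇒ 30p = 11 ⇒ p = 11/30, and the value is (22)·(11/30) − 11 = -44/15.
For Column: with q = P(C1), equating Top's and Bottom's payoffs gives 19q − 8 = −11q ⇒ q = 4/15.

11/30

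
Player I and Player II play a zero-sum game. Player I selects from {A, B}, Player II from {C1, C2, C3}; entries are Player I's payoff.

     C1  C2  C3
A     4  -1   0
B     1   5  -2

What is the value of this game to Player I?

-1/4

Row minima: A → -1, B → -2; maximin = -1.
Column maxima: C1 → 4, C2 → 5, C3 → 0; minimax = 0.
-1 ≠ 0, so there is no saddle point; optimal play is mixed.
C1 is strictly dominated by C3 (it gives Player I strictly more in every row), so Player II never plays it.
On the remaining 2×2 (A, B vs C2, C3):
Let Player I play A with probability p. Expected payoff against C2: (-1)p + 5(1−p) = −6p + 5; against C3: 0p + (-2)(1−p) = 2p − 2.
Setting these equal: −6p + 5 = 2p − 2 ⇒ −8p = -7 ⇒ p = 7/8, and the value is (-6)·(7/8) + 5 = -1/4.
For Player II: with q = P(C2), equating A's and B's payoffs gives −q = 7q − 2 ⇒ q = 1/4.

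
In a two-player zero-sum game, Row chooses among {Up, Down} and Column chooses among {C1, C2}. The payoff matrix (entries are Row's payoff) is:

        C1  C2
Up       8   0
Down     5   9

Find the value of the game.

Row minima: Up → 0, Down → 5; maximin = 5.
Column maxima: C1 → 8, C2 → 9; minimax = 8.
5 ≠ 8, so there is no saddle point; optimal play is mixed.
Let Row play Up with probability p. Expected payoff against C1: 8p + 5(1−p) = 3p + 5; against C2: 0p + 9(1−p) = −9p + 9.
Setting these equal: 3p + 5 = −9p + 9 ⇒ 12p = 4 ⇒ p = 1/3, and the value is (3)·(1/3) + 5 = 6.
For Column: with q = P(C1), equating Up's and Down's payoffs gives 8q = −4q + 9 ⇒ q = 3/4.

6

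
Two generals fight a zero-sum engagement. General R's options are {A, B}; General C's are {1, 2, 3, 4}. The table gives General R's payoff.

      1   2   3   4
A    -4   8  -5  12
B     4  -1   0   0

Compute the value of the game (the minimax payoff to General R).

Row minima: A → -5, B → -1; maximin = -1.
Column maxima: 1 → 4, 2 → 8, 3 → 0, 4 → 12; minimax = 0.
-1 ≠ 0, so there is no saddle point; optimal play is mixed.
1 is strictly dominated by 3 (it gives General R strictly more in every row), so General C never plays it.
4 is strictly dominated by 2 (it gives General R strictly more in every row), so General C never plays it.
On the remaining 2×2 (A, B vs 2, 3):
Let General R play A with probability p. Expected payoff against 2: 8p + (-1)(1−p) = 9p − 1; against 3: (-5)p + 0(1−p) = −5p.
Setting these equal: 9p − 1 = −5p ⇒ 14p = 1 ⇒ p = 1/14, and the value is (9)·(1/14) − 1 = -5/14.
For General C: with q = P(2), equating A's and B's payoffs gives 13q − 5 = −q ⇒ q = 5/14.

-5/14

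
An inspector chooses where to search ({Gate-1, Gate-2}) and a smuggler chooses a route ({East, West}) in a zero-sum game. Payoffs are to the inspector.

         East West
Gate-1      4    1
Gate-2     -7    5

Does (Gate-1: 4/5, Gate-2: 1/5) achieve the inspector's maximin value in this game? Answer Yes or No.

Yes

Against East this mix gives (4/5)·4 + (1/5)·(-7) = 9/5.
Against West this mix gives (4/5)·1 + (1/5)·5 = 9/5.
All of the smuggler's active replies (East, West) yield 9/5, and no column does worse for the inspector. The mix makes the smuggler indifferent and guarantees 9/5, so it is optimal.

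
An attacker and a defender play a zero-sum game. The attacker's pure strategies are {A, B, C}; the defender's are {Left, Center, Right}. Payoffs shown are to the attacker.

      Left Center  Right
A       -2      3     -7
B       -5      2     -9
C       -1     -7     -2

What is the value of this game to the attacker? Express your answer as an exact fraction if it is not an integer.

Row minima: A → -7, B → -9, C → -7; maximin = -7.
Column maxima: Left → -1, Center → 3, Right → -2; minimax = -2.
-7 ≠ -2, so there is no saddle point; optimal play is mixed.
B is strictly dominated by A, so the attacker never plays it.
Left is strictly dominated by Right (it gives the attacker strictly more in every row), so the defender never plays it.
On the remaining 2×2 (A, C vs Center, Right):
Let the attacker play A with probability p. Expected payoff against Center: 3p + (-7)(1−p) = 10p − 7; against Right: (-7)p + (-2)(1−p) = −5p − 2.
Setting these equal: 10p − 7 = −5p − 2 ⇒ 15p = 5 ⇒ p = 1/3, and the value is (10)·(1/3) − 7 = -11/3.
For the defender: with q = P(Center), equating A's and C's payoffs gives 10q − 7 = −5q − 2 ⇒ q = 1/3.

-11/3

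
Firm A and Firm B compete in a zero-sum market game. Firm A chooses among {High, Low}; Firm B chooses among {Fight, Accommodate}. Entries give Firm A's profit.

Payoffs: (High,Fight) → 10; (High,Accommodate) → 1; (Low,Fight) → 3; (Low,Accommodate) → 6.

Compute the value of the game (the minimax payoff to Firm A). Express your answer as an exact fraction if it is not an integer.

19/4

Row minima: High → 1, Low → 3; maximin = 3.
Column maxima: Fight → 10, Accommodate → 6; minimax = 6.
3 ≠ 6, so there is no saddle point; optimal play is mixed.
Let Firm A play High with probability p. Expected payoff against Fight: 10p + 3(1−p) = 7p + 3; against Accommodate: 1p + 6(1−p) = −5p + 6.
Setting these equal: 7p + 3 = −5p + 6 ⇒ 12p = 3 ⇒ p = 1/4, and the value is (7)·(1/4) + 3 = 19/4.
For Firm B: with q = P(Fight), equating High's and Low's payoffs gives 9q + 1 = −3q + 6 ⇒ q = 5/12.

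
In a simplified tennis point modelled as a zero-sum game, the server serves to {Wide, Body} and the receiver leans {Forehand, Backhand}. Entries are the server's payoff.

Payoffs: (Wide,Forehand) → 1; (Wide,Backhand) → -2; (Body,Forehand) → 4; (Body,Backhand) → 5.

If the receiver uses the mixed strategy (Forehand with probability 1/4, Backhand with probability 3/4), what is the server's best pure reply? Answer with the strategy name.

Body

Expected payoff of Wide: (1/4)·1 + (3/4)·(-2) = -5/4.
Expected payoff of Body: (1/4)·4 + (3/4)·5 = 19/4.
The largest is 19/4, so the server's best response is Body.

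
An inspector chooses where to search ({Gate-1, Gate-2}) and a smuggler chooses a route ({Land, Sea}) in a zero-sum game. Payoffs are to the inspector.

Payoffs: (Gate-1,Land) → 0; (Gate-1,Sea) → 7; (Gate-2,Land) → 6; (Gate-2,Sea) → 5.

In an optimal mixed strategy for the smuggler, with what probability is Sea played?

3/4

Row minima: Gate-1 → 0, Gate-2 → 5; maximin = 5.
Column maxima: Land → 6, Sea → 7; minimax = 6.
5 ≠ 6, so there is no saddle point; optimal play is mixed.
Let the inspector play Gate-1 with probability p. Expected payoff against Land: 0p + 6(1−p) = −6p + 6; against Sea: 7p + 5(1−p) = 2p + 5.
Setting these equal: −6p + 6 = 2p + 5 ⇒ −8p = -1 ⇒ p = 1/8, and the value is (-6)·(1/8) + 6 = 21/4.
For the smuggler: with q = P(Land), equating Gate-1's and Gate-2's payoffs gives −7q + 7 = q + 5 ⇒ q = 1/4.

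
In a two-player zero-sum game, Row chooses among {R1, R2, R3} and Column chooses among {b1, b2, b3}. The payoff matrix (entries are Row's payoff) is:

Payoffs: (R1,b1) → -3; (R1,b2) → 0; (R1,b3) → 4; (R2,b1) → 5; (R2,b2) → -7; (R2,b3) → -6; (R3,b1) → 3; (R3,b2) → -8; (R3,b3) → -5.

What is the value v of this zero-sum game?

Row minima: R1 → -3, R2 → -7, R3 → -8; maximin = -3.
Column maxima: b1 → 5, b2 → 0, b3 → 4; minimax = 0.
-3 ≠ 0, so there is no saddle point; optimal play is mixed.
b3 is strictly dominated by b2 (it gives Row strictly more in every row), so Column never plays it.
With b3 eliminated, R3 is strictly dominated by R2 (R2 gives Row strictly more in every remaining column), so Row never plays it.
On the remaining 2×2 (R1, R2 vs b1, b2):
Let Row play R1 with probability p. Expected payoff against b1: (-3)p + 5(1−p) = −8p + 5; against b2: 0p + (-7)(1−p) = 7p − 7.
Setting these equal: −8p + 5 = 7p − 7 ⇒ −15p = -12 ⇒ p = 4/5, and the value is (-8)·(4/5) + 5 = -7/5.
For Column: with q = P(b1), equating R1's and R2's payoffs gives −3q = 12q − 7 ⇒ q = 7/15.

-7/5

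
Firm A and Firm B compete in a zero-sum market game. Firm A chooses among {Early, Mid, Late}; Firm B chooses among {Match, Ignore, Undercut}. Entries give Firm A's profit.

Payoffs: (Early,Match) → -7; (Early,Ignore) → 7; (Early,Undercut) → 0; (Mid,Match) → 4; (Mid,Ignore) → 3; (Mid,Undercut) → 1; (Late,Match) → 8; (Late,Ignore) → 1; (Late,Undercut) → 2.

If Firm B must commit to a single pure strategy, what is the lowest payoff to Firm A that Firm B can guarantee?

2

Column maxima: Match → 8, Ignore → 7, Undercut → 2.
The smallest of these is 2.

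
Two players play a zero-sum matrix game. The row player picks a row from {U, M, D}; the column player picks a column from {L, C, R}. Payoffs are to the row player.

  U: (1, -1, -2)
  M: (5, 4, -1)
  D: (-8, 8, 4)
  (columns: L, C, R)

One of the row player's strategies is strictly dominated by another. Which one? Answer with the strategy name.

U

M gives a strictly higher payoff than U against every column: 5 > 1, 4 > -1, -1 > -2.
So U is strictly dominated and the row player never plays it.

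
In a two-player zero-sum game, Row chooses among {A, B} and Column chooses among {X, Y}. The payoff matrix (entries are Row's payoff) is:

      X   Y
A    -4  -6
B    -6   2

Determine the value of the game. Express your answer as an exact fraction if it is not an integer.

-22/5

Row minima: A → -6, B → -6; maximin = -6.
Column maxima: X → -4, Y → 2; minimax = -4.
-6 ≠ -4, so there is no saddle point; optimal play is mixed.
Let Row play A with probability p. Expected payoff against X: (-4)p + (-6)(1−p) = 2p − 6; against Y: (-6)p + 2(1−p) = −8p + 2.
Setting these equal: 2p − 6 = −8p + 2 ⇒ 10p = 8 ⇒ p = 4/5, and the value is (2)·(4/5) − 6 = -22/5.
For Column: with q = P(X), equating A's and B's payoffs gives 2q − 6 = −8q + 2 ⇒ q = 4/5.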